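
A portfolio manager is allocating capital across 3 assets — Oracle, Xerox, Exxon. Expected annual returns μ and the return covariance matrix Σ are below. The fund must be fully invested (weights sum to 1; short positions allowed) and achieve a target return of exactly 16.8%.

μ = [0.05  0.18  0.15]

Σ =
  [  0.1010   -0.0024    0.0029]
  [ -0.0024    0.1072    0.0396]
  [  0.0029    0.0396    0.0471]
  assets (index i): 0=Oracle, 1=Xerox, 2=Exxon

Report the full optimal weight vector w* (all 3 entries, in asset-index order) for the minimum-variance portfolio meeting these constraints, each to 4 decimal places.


-0.0830  0.3232  0.7598

x=Σ⁻¹μ = [0.4407  0.7580  2.5203]
y=Σ⁻¹𝟙 = [9.4409  2.7726  18.3190]
a=μᵀx=0.536515  b=𝟙ᵀx=3.718968  c=𝟙ᵀy=30.532520  D=ac−b²=2.550415
λ₁=(c·0.168−b)/D = (30.532520·0.168−3.718968)/2.550415 = 0.553045
λ₂=(a−b·0.168)/D = (0.536515−3.718968·0.168)/2.550415 = -0.034611
w* = 0.553045·x + -0.034611·y:
  w_0 = 0.553045·0.4407 + -0.034611·9.4409 = -0.0830  (Oracle)
  w_1 = 0.553045·0.7580 + -0.034611·2.7726 = 0.3232  (Xerox)
  w_2 = 0.553045·2.5203 + -0.034611·18.3190 = 0.7598  (Exxon)
Σw_i=1.0000  μᵀw=0.1680
σ²=wᵀΣw=λ₁·μ_p+λ₂ = 0.553045·0.168 + -0.034611 = 0.058301 ≈ 0.0583


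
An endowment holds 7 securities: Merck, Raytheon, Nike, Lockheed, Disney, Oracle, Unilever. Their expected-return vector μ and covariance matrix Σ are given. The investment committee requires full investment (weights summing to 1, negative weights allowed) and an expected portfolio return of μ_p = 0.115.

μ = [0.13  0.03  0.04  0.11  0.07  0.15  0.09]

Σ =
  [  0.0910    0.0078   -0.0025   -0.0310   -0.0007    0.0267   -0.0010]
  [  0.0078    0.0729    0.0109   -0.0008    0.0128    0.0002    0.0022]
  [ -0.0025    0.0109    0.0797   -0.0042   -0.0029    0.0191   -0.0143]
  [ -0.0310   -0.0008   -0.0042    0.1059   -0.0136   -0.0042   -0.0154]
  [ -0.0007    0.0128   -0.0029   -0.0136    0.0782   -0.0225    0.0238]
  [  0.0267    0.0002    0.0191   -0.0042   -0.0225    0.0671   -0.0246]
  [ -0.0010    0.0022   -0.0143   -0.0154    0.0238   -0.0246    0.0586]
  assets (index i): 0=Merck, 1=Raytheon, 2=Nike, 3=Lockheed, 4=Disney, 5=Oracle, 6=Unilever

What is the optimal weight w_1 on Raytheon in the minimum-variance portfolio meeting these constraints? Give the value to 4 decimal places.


-0.0272

g=Σ⁻¹μ = [1.2657  -0.1085  0.4821  2.1813  1.3308  3.3156  3.1038]
h=Σ⁻¹𝟙 = [11.1968  7.4659  13.2009  20.2890  13.2967  23.3732  29.9405]
a=μᵀg=1.290347  b=𝟙ᵀg=11.570778  c=𝟙ᵀh=118.762960  D=ac−b²=19.362550
λ₁=(c·0.115−b)/D = (118.762960·0.115−11.570778)/19.362550 = 0.107783
λ₂=(a−b·0.115)/D = (1.290347−11.570778·0.115)/19.362550 = -0.002081
w* = 0.107783·g + -0.002081·h:
  w_0 = 0.107783·1.2657 + -0.002081·11.1968 = 0.1131  (Merck)
  w_1 = 0.107783·-0.1085 + -0.002081·7.4659 = -0.0272  (Raytheon)
  w_2 = 0.107783·0.4821 + -0.002081·13.2009 = 0.0245  (Nike)
  w_3 = 0.107783·2.1813 + -0.002081·20.2890 = 0.1929  (Lockheed)
  w_4 = 0.107783·1.3308 + -0.002081·13.2967 = 0.1158  (Disney)
  w_5 = 0.107783·3.3156 + -0.002081·23.3732 = 0.3087  (Oracle)
  w_6 = 0.107783·3.1038 + -0.002081·29.9405 = 0.2722  (Unilever)
Σw_i=1.0000  μᵀw=0.1150
σ²=wᵀΣw=λ₁·μ_p+λ₂ = 0.107783·0.115 + -0.002081 = 0.010314 ≈ 0.0103


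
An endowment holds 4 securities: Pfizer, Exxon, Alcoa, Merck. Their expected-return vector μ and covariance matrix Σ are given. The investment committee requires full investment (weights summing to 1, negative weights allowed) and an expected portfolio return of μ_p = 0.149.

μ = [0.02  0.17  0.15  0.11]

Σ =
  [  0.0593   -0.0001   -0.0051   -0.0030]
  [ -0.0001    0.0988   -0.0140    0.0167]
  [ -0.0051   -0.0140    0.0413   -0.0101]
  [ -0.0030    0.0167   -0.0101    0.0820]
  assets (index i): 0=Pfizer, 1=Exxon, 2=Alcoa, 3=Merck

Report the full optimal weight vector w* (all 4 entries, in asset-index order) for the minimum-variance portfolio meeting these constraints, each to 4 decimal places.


0.0015  0.2719  0.5706  0.1560

x=Σ⁻¹μ = [0.8343  2.1483  4.8375  1.5303]
y=Σ⁻¹𝟙 = [20.6016  12.5688  34.6006  14.6509]
a=μᵀx=1.275851  b=𝟙ᵀx=9.350418  c=𝟙ᵀy=82.421863  D=ac−b²=17.727727
λ₁=(c·0.149−b)/D = (82.421863·0.149−9.350418)/17.727727 = 0.165303
λ₂=(a−b·0.149)/D = (1.275851−9.350418·0.149)/17.727727 = -0.006620
w* = 0.165303·x + -0.006620·y:
  w_0 = 0.165303·0.8343 + -0.006620·20.6016 = 0.0015  (Pfizer)
  w_1 = 0.165303·2.1483 + -0.006620·12.5688 = 0.2719  (Exxon)
  w_2 = 0.165303·4.8375 + -0.006620·34.6006 = 0.5706  (Alcoa)
  w_3 = 0.165303·1.5303 + -0.006620·14.6509 = 0.1560  (Merck)
Σw_i=1.0000  μᵀw=0.1490
σ²=wᵀΣw=λ₁·μ_p+λ₂ = 0.165303·0.149 + -0.006620 = 0.018010 ≈ 0.0180


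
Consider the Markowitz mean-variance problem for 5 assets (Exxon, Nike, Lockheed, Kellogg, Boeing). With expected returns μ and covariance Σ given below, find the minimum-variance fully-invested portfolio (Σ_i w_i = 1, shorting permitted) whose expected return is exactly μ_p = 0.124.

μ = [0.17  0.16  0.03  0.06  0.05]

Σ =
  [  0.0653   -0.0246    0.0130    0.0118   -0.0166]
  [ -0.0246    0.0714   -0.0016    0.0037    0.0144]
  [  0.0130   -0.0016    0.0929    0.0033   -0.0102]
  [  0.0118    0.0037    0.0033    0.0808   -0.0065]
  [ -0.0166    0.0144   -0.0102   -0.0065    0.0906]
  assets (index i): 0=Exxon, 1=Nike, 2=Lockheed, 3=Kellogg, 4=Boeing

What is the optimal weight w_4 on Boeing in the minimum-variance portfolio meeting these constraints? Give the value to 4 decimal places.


0.1653

g=Σ⁻¹μ = [4.1287  3.5092  -0.1146  0.0432  0.7408]
h=Σ⁻¹𝟙 = [22.4265  18.6779  9.1494  8.9865  13.8527]
a=μᵀg=1.299537  b=𝟙ᵀg=8.307266  c=𝟙ᵀh=73.092967  D=ac−b²=25.976333
λ₁=(c·0.124−b)/D = (73.092967·0.124−8.307266)/25.976333 = 0.029113
λ₂=(a−b·0.124)/D = (1.299537−8.307266·0.124)/25.976333 = 0.010372
w* = 0.029113·g + 0.010372·h:
  w_0 = 0.029113·4.1287 + 0.010372·22.4265 = 0.3528  (Exxon)
  w_1 = 0.029113·3.5092 + 0.010372·18.6779 = 0.2959  (Nike)
  w_2 = 0.029113·-0.1146 + 0.010372·9.1494 = 0.0916  (Lockheed)
  w_3 = 0.029113·0.0432 + 0.010372·8.9865 = 0.0945  (Kellogg)
  w_4 = 0.029113·0.7408 + 0.010372·13.8527 = 0.1653  (Boeing)
Σw_i=1.0000  μᵀw=0.1240
σ²=wᵀΣw=λ₁·μ_p+λ₂ = 0.029113·0.124 + 0.010372 = 0.013982 ≈ 0.0140


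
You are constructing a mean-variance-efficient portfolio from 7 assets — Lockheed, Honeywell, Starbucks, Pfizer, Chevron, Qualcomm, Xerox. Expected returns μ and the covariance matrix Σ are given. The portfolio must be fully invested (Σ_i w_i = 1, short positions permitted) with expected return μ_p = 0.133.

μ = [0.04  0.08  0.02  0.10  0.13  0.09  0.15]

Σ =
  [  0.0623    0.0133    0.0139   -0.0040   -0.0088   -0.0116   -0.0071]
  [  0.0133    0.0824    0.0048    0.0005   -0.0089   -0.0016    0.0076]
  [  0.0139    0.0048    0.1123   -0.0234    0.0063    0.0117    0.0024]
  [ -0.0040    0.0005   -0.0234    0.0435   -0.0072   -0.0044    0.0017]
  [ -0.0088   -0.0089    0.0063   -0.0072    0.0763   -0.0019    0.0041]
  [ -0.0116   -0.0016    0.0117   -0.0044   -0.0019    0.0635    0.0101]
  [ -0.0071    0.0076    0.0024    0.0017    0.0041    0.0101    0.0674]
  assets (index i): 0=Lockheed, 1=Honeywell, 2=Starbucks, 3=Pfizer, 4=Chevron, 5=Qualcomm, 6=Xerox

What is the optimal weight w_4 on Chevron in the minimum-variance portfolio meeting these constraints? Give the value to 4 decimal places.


x=Σ⁻¹μ = [1.4223  0.8052  0.2654  3.0158  2.1671  1.6325  1.8226]
y=Σ⁻¹𝟙 = [21.6600  9.3033  9.7594  34.8226  19.0741  19.4109  10.7746]
a=μᵀx=1.130232  b=𝟙ᵀx=11.130912  c=𝟙ᵀy=124.804937  D=ac−b²=17.161346
λ₁=(c·0.133−b)/D = (124.804937·0.133−11.130912)/17.161346 = 0.318631
λ₂=(a−b·0.133)/D = (1.130232−11.130912·0.133)/17.161346 = -0.020405
w* = 0.318631·x + -0.020405·y:
  w_0 = 0.318631·1.4223 + -0.020405·21.6600 = 0.0112  (Lockheed)
  w_1 = 0.318631·0.8052 + -0.020405·9.3033 = 0.0667  (Honeywell)
  w_2 = 0.318631·0.2654 + -0.020405·9.7594 = -0.1146  (Starbucks)
  w_3 = 0.318631·3.0158 + -0.020405·34.8226 = 0.2504  (Pfizer)
  w_4 = 0.318631·2.1671 + -0.020405·19.0741 = 0.3013  (Chevron)
  w_5 = 0.318631·1.6325 + -0.020405·19.4109 = 0.1241  (Qualcomm)
  w_6 = 0.318631·1.8226 + -0.020405·10.7746 = 0.3609  (Xerox)
Σw_i=1.0000  μᵀw=0.1330
σ²=wᵀΣw=λ₁·μ_p+λ₂ = 0.318631·0.133 + -0.020405 = 0.021973 ≈ 0.0220

0.3013


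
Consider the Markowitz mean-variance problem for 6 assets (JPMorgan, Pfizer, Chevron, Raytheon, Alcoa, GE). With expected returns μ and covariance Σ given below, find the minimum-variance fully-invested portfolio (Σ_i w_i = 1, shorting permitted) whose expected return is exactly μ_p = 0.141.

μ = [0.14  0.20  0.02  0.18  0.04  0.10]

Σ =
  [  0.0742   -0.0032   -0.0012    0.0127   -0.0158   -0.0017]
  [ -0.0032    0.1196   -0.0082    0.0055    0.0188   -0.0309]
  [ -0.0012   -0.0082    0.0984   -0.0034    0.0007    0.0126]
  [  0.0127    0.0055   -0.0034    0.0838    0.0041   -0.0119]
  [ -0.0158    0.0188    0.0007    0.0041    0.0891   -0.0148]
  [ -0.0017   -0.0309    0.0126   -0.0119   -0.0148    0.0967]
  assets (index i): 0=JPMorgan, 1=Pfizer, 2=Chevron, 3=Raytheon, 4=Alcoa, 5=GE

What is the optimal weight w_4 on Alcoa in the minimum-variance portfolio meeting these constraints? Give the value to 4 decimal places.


g=Σ⁻¹μ = [1.8053  2.0784  0.2027  2.0076  0.5752  2.0387]
h=Σ⁻¹𝟙 = [15.5545  10.9773  9.4522  10.8843  13.8050  16.3431]
a=μᵀg=1.260713  b=𝟙ᵀg=8.707819  c=𝟙ᵀh=77.016410  D=ac−b²=21.269494
λ₁=(c·0.141−b)/D = (77.016410·0.141−8.707819)/21.269494 = 0.101154
λ₂=(a−b·0.141)/D = (1.260713−8.707819·0.141)/21.269494 = 0.001547
w* = 0.101154·g + 0.001547·h:
  w_0 = 0.101154·1.8053 + 0.001547·15.5545 = 0.2067  (JPMorgan)
  w_1 = 0.101154·2.0784 + 0.001547·10.9773 = 0.2272  (Pfizer)
  w_2 = 0.101154·0.2027 + 0.001547·9.4522 = 0.0351  (Chevron)
  w_3 = 0.101154·2.0076 + 0.001547·10.8843 = 0.2199  (Raytheon)
  w_4 = 0.101154·0.5752 + 0.001547·13.8050 = 0.0795  (Alcoa)
  w_5 = 0.101154·2.0387 + 0.001547·16.3431 = 0.2315  (GE)
Σw_i=1.0000  μᵀw=0.1410
σ²=wᵀΣw=λ₁·μ_p+λ₂ = 0.101154·0.141 + 0.001547 = 0.015810 ≈ 0.0158

0.0795


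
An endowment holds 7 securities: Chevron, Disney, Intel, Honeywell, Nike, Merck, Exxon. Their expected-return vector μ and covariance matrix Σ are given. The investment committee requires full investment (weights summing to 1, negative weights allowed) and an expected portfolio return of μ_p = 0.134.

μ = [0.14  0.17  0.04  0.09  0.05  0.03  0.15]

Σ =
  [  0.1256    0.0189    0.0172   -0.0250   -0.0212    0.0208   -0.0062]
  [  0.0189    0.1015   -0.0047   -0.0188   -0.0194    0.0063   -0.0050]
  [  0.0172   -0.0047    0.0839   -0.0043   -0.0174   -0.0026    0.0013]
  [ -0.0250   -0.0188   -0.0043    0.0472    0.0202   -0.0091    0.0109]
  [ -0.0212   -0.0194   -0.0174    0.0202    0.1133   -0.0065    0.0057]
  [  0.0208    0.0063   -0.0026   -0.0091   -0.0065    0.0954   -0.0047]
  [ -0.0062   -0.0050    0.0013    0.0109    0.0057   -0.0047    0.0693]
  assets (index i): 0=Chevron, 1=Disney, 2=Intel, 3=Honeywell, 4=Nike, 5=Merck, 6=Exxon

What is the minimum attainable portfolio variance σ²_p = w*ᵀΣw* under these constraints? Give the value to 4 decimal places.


0.0158

g=Σ⁻¹μ = [1.4442  2.1625  0.5475  2.9491  0.5585  0.2871  1.9491]
h=Σ⁻¹𝟙 = [9.7486  15.9663  14.6801  29.1440  10.5378  11.7682  11.5262]
a=μᵀg=1.186047  b=𝟙ᵀg=9.898105  c=𝟙ᵀh=103.371200  D=ac−b²=24.630666
λ₁=(c·0.134−b)/D = (103.371200·0.134−9.898105)/24.630666 = 0.160517
λ₂=(a−b·0.134)/D = (1.186047−9.898105·0.134)/24.630666 = -0.005696
w* = 0.160517·g + -0.005696·h:
  w_0 = 0.160517·1.4442 + -0.005696·9.7486 = 0.1763  (Chevron)
  w_1 = 0.160517·2.1625 + -0.005696·15.9663 = 0.2562  (Disney)
  w_2 = 0.160517·0.5475 + -0.005696·14.6801 = 0.0043  (Intel)
  w_3 = 0.160517·2.9491 + -0.005696·29.1440 = 0.3074  (Honeywell)
  w_4 = 0.160517·0.5585 + -0.005696·10.5378 = 0.0296  (Nike)
  w_5 = 0.160517·0.2871 + -0.005696·11.7682 = -0.0210  (Merck)
  w_6 = 0.160517·1.9491 + -0.005696·11.5262 = 0.2472  (Exxon)
Σw_i=1.0000  μᵀw=0.1340
σ²=wᵀΣw=λ₁·μ_p+λ₂ = 0.160517·0.134 + -0.005696 = 0.015813 ≈ 0.0158


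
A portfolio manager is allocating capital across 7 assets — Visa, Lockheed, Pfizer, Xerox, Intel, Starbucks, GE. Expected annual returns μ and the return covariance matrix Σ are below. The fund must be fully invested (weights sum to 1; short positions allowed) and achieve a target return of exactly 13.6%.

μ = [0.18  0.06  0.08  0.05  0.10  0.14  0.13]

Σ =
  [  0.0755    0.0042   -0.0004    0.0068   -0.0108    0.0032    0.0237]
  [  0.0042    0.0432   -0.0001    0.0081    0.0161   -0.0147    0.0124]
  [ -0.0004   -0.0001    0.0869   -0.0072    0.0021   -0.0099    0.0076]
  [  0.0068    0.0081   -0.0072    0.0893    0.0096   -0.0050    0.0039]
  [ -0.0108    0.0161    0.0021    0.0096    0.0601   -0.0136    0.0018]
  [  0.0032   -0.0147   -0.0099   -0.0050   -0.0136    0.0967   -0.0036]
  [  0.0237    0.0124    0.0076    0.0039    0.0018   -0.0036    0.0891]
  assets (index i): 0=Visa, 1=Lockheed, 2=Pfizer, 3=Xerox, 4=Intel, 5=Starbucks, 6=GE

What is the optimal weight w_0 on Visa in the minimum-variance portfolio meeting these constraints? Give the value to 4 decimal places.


0.3257

x=Σ⁻¹μ = [2.3555  0.7594  1.0620  0.2377  2.2289  1.9443  0.6593]
y=Σ⁻¹𝟙 = [11.5900  19.2228  13.5019  8.7684  15.4280  17.0457  4.3068]
a=μᵀx=1.147213  b=𝟙ᵀx=9.247230  c=𝟙ᵀy=89.863668  D=ac−b²=17.581534
λ₁=(c·0.136−b)/D = (89.863668·0.136−9.247230)/17.581534 = 0.169168
λ₂=(a−b·0.136)/D = (1.147213−9.247230·0.136)/17.581534 = -0.006280
w* = 0.169168·x + -0.006280·y:
  w_0 = 0.169168·2.3555 + -0.006280·11.5900 = 0.3257  (Visa)
  w_1 = 0.169168·0.7594 + -0.006280·19.2228 = 0.0078  (Lockheed)
  w_2 = 0.169168·1.0620 + -0.006280·13.5019 = 0.0949  (Pfizer)
  w_3 = 0.169168·0.2377 + -0.006280·8.7684 = -0.0148  (Xerox)
  w_4 = 0.169168·2.2289 + -0.006280·15.4280 = 0.2802  (Intel)
  w_5 = 0.169168·1.9443 + -0.006280·17.0457 = 0.2219  (Starbucks)
  w_6 = 0.169168·0.6593 + -0.006280·4.3068 = 0.0845  (GE)
Σw_i=1.0000  μᵀw=0.1360
σ²=wᵀΣw=λ₁·μ_p+λ₂ = 0.169168·0.136 + -0.006280 = 0.016727 ≈ 0.0167


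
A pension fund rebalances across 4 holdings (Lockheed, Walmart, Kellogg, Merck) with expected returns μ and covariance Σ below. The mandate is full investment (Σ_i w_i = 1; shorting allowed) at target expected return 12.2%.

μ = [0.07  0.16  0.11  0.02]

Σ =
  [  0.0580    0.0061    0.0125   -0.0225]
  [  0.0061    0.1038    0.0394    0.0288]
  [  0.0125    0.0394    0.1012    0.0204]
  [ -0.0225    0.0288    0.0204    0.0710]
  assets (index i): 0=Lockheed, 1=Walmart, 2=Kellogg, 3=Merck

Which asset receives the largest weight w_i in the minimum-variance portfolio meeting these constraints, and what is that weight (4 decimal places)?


u=Σ⁻¹μ = [0.9242  1.3361  0.4735  -0.1034]
v=Σ⁻¹𝟙 = [24.6254  1.6985  2.0222  20.6184]
a=μᵀu=0.328483  b=𝟙ᵀu=2.630345  c=𝟙ᵀv=48.964459  D=ac−b²=9.165263
λ₁=(c·0.122−b)/D = (48.964459·0.122−2.630345)/9.165263 = 0.364782
λ₂=(a−b·0.122)/D = (0.328483−2.630345·0.122)/9.165263 = 0.000827
w* = 0.364782·u + 0.000827·v:
  w_0 = 0.364782·0.9242 + 0.000827·24.6254 = 0.3575  (Lockheed)
  w_1 = 0.364782·1.3361 + 0.000827·1.6985 = 0.4888  (Walmart)
  w_2 = 0.364782·0.4735 + 0.000827·2.0222 = 0.1744  (Kellogg)
  w_3 = 0.364782·-0.1034 + 0.000827·20.6184 = -0.0207  (Merck)
Σw_i=1.0000  μᵀw=0.1220
σ²=wᵀΣw=λ₁·μ_p+λ₂ = 0.364782·0.122 + 0.000827 = 0.045330 ≈ 0.0453

Walmart (0.4888)


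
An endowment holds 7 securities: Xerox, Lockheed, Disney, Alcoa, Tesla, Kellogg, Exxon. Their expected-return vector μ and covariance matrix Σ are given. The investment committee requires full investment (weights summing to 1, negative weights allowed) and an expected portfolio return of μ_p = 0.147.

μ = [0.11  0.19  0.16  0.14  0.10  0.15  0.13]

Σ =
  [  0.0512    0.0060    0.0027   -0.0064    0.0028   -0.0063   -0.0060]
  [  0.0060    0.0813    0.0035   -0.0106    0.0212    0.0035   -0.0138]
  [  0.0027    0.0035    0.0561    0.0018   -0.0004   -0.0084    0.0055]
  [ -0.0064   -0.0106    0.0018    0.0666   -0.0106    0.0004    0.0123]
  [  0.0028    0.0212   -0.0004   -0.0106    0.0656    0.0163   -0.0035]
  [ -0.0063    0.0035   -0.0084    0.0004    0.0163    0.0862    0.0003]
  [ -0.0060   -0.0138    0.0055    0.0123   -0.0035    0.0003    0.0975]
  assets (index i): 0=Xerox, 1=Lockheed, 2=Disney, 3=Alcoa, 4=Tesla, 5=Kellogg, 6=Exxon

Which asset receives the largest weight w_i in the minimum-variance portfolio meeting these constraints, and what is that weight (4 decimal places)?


x=Σ⁻¹μ = [2.4047  2.3406  2.6717  2.4764  0.6733  1.9376  1.3677]
y=Σ⁻¹𝟙 = [21.7588  10.5866  16.4179  18.2103  11.4842  12.0695  10.2455]
a=μᵀx=2.019170  b=𝟙ᵀx=13.872003  c=𝟙ᵀy=100.772895  D=ac−b²=11.045096
λ₁=(c·0.147−b)/D = (100.772895·0.147−13.872003)/11.045096 = 0.085252
λ₂=(a−b·0.147)/D = (2.019170−13.872003·0.147)/11.045096 = -0.001812
w* = 0.085252·x + -0.001812·y:
  w_0 = 0.085252·2.4047 + -0.001812·21.7588 = 0.1656  (Xerox)
  w_1 = 0.085252·2.3406 + -0.001812·10.5866 = 0.1804  (Lockheed)
  w_2 = 0.085252·2.6717 + -0.001812·16.4179 = 0.1980  (Disney)
  w_3 = 0.085252·2.4764 + -0.001812·18.2103 = 0.1781  (Alcoa)
  w_4 = 0.085252·0.6733 + -0.001812·11.4842 = 0.0366  (Tesla)
  w_5 = 0.085252·1.9376 + -0.001812·12.0695 = 0.1433  (Kellogg)
  w_6 = 0.085252·1.3677 + -0.001812·10.2455 = 0.0980  (Exxon)
Σw_i=1.0000  μᵀw=0.1470
σ²=wᵀΣw=λ₁·μ_p+λ₂ = 0.085252·0.147 + -0.001812 = 0.010720 ≈ 0.0107

Disney (0.1980)


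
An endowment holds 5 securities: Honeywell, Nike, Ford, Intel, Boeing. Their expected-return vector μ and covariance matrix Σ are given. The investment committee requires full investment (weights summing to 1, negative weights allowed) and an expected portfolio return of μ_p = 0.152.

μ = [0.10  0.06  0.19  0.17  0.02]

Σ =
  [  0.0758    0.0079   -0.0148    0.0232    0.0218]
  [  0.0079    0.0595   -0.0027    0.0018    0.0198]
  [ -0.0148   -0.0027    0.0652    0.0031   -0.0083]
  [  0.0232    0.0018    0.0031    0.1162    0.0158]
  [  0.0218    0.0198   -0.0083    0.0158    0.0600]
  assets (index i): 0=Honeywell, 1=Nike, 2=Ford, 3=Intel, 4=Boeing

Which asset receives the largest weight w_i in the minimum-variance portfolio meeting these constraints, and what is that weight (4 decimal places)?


x=Σ⁻¹μ = [1.6320  1.0547  3.2187  1.0963  -0.4511]
y=Σ⁻¹𝟙 = [11.5476  12.7548  19.5387  4.2425  9.8476]
a=μᵀx=1.015381  b=𝟙ᵀx=6.550578  c=𝟙ᵀy=57.931208  D=ac−b²=15.912153
λ₁=(c·0.152−b)/D = (57.931208·0.152−6.550578)/15.912153 = 0.141713
λ₂=(a−b·0.152)/D = (1.015381−6.550578·0.152)/15.912153 = 0.001238
w* = 0.141713·x + 0.001238·y:
  w_0 = 0.141713·1.6320 + 0.001238·11.5476 = 0.2456  (Honeywell)
  w_1 = 0.141713·1.0547 + 0.001238·12.7548 = 0.1653  (Nike)
  w_2 = 0.141713·3.2187 + 0.001238·19.5387 = 0.4803  (Ford)
  w_3 = 0.141713·1.0963 + 0.001238·4.2425 = 0.1606  (Intel)
  w_4 = 0.141713·-0.4511 + 0.001238·9.8476 = -0.0517  (Boeing)
Σw_i=1.0000  μᵀw=0.1520
σ²=wᵀΣw=λ₁·μ_p+λ₂ = 0.141713·0.152 + 0.001238 = 0.022778 ≈ 0.0228

Ford (0.4803)


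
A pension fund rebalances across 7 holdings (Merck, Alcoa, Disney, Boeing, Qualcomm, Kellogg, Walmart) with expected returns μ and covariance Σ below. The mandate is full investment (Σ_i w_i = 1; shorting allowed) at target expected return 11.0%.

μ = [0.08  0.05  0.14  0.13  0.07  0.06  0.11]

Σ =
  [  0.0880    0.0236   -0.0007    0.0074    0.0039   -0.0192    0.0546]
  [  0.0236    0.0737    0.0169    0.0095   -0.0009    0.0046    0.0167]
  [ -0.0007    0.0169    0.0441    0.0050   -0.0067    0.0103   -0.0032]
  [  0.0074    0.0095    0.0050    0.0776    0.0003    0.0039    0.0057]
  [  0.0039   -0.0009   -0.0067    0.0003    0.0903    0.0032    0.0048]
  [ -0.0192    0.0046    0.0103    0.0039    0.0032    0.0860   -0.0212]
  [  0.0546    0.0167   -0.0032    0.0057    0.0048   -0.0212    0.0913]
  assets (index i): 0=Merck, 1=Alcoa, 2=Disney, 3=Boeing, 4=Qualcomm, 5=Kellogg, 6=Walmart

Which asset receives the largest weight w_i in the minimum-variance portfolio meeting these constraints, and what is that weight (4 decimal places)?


u=Σ⁻¹μ = [0.3080  -0.6881  3.3730  1.3847  0.9112  0.6165  1.2735]
v=Σ⁻¹𝟙 = [6.5773  3.0640  20.1549  9.3060  11.4021  11.8245  8.7307]
a=μᵀu=0.883332  b=𝟙ᵀu=7.178840  c=𝟙ᵀv=71.059426  D=ac−b²=11.233327
λ₁=(c·0.110−b)/D = (71.059426·0.110−7.178840)/11.233327 = 0.056768
λ₂=(a−b·0.110)/D = (0.883332−7.178840·0.110)/11.233327 = 0.008338
w* = 0.056768·u + 0.008338·v:
  w_0 = 0.056768·0.3080 + 0.008338·6.5773 = 0.0723  (Merck)
  w_1 = 0.056768·-0.6881 + 0.008338·3.0640 = -0.0135  (Alcoa)
  w_2 = 0.056768·3.3730 + 0.008338·20.1549 = 0.3595  (Disney)
  w_3 = 0.056768·1.3847 + 0.008338·9.3060 = 0.1562  (Boeing)
  w_4 = 0.056768·0.9112 + 0.008338·11.4021 = 0.1468  (Qualcomm)
  w_5 = 0.056768·0.6165 + 0.008338·11.8245 = 0.1336  (Kellogg)
  w_6 = 0.056768·1.2735 + 0.008338·8.7307 = 0.1451  (Walmart)
Σw_i=1.0000  μᵀw=0.1100
σ²=wᵀΣw=λ₁·μ_p+λ₂ = 0.056768·0.110 + 0.008338 = 0.014582 ≈ 0.0146

Disney (0.3595)


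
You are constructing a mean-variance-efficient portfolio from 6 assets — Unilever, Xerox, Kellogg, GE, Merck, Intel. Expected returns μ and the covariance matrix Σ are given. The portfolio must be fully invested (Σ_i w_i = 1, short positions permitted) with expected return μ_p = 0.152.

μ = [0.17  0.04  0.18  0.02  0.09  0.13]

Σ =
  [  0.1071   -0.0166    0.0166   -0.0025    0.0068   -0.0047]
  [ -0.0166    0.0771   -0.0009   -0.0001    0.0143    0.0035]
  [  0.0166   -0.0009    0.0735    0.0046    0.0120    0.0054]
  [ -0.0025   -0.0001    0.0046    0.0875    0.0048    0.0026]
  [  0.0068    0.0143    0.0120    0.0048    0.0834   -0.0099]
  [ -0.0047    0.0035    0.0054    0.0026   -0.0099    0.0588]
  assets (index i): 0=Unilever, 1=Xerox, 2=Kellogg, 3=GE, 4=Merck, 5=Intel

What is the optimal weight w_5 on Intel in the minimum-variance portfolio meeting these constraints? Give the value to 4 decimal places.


p=Σ⁻¹μ = [1.4424  0.5874  1.8189  0.0600  0.8648  2.2671]
q=Σ⁻¹𝟙 = [10.5114  12.8275  7.9478  10.2984  9.2701  17.4590]
a=μᵀp=0.969860  b=𝟙ᵀp=7.040585  c=𝟙ᵀq=68.314215  D=ac−b²=16.685413
λ₁=(c·0.152−b)/D = (68.314215·0.152−7.040585)/16.685413 = 0.200365
λ₂=(a−b·0.152)/D = (0.969860−7.040585·0.152)/16.685413 = -0.006012
w* = 0.200365·p + -0.006012·q:
  w_0 = 0.200365·1.4424 + -0.006012·10.5114 = 0.2258  (Unilever)
  w_1 = 0.200365·0.5874 + -0.006012·12.8275 = 0.0406  (Xerox)
  w_2 = 0.200365·1.8189 + -0.006012·7.9478 = 0.3167  (Kellogg)
  w_3 = 0.200365·0.0600 + -0.006012·10.2984 = -0.0499  (GE)
  w_4 = 0.200365·0.8648 + -0.006012·9.2701 = 0.1175  (Merck)
  w_5 = 0.200365·2.2671 + -0.006012·17.4590 = 0.3493  (Intel)
Σw_i=1.0000  μᵀw=0.1520
σ²=wᵀΣw=λ₁·μ_p+λ₂ = 0.200365·0.152 + -0.006012 = 0.024444 ≈ 0.0244

0.3493


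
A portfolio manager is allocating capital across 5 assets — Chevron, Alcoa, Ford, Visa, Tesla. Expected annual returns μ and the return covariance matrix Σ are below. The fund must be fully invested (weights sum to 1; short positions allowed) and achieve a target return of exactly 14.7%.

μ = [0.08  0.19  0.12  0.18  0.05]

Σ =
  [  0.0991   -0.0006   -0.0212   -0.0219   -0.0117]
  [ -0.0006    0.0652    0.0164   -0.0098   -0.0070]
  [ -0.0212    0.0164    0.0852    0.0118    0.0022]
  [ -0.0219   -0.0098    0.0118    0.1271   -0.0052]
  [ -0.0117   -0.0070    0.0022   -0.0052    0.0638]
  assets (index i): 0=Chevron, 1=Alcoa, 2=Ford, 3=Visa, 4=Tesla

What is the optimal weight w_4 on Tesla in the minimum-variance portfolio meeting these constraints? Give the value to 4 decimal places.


u=Σ⁻¹μ = [1.6265  3.1583  0.8992  1.9201  1.5540]
v=Σ⁻¹𝟙 = [17.6715  16.9389  10.6447  12.1058  21.3928]
a=μᵀu=1.261426  b=𝟙ᵀu=9.158143  c=𝟙ᵀv=78.753572  D=ac−b²=15.470196
λ₁=(c·0.147−b)/D = (78.753572·0.147−9.158143)/15.470196 = 0.156341
λ₂=(a−b·0.147)/D = (1.261426−9.158143·0.147)/15.470196 = -0.005483
w* = 0.156341·u + -0.005483·v:
  w_0 = 0.156341·1.6265 + -0.005483·17.6715 = 0.1574  (Chevron)
  w_1 = 0.156341·3.1583 + -0.005483·16.9389 = 0.4009  (Alcoa)
  w_2 = 0.156341·0.8992 + -0.005483·10.6447 = 0.0822  (Ford)
  w_3 = 0.156341·1.9201 + -0.005483·12.1058 = 0.2338  (Visa)
  w_4 = 0.156341·1.5540 + -0.005483·21.3928 = 0.1257  (Tesla)
Σw_i=1.0000  μᵀw=0.1470
σ²=wᵀΣw=λ₁·μ_p+λ₂ = 0.156341·0.147 + -0.005483 = 0.017499 ≈ 0.0175

0.1257


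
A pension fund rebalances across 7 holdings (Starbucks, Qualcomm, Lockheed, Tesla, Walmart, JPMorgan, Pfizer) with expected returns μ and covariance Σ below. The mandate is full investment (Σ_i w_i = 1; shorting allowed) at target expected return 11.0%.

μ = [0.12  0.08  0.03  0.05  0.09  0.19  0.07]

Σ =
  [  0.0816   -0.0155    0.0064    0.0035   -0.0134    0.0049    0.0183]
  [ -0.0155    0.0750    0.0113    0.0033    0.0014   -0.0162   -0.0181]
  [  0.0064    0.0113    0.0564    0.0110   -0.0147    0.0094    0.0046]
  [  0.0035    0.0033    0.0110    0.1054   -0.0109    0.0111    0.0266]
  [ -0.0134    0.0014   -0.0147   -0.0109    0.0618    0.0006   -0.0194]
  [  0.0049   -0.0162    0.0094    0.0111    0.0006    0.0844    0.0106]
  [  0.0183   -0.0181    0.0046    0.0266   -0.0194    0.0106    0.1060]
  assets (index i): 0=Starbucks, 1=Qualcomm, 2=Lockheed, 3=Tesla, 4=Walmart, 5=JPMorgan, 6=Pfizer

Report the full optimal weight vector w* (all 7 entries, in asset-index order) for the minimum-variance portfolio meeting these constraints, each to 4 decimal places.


x=Σ⁻¹μ = [1.8880  2.1451  -0.0693  0.1033  2.0494  2.4312  0.8098]
y=Σ⁻¹𝟙 = [15.5403  18.5265  15.6398  5.5193  27.4402  10.3526  11.8376]
a=μᵀx=1.104302  b=𝟙ᵀx=9.357374  c=𝟙ᵀy=104.856448  D=ac−b²=28.232766
λ₁=(c·0.110−b)/D = (104.856448·0.110−9.357374)/28.232766 = 0.077103
λ₂=(a−b·0.110)/D = (1.104302−9.357374·0.110)/28.232766 = 0.002656
w* = 0.077103·x + 0.002656·y:
  w_0 = 0.077103·1.8880 + 0.002656·15.5403 = 0.1868  (Starbucks)
  w_1 = 0.077103·2.1451 + 0.002656·18.5265 = 0.2146  (Qualcomm)
  w_2 = 0.077103·-0.0693 + 0.002656·15.6398 = 0.0362  (Lockheed)
  w_3 = 0.077103·0.1033 + 0.002656·5.5193 = 0.0226  (Tesla)
  w_4 = 0.077103·2.0494 + 0.002656·27.4402 = 0.2309  (Walmart)
  w_5 = 0.077103·2.4312 + 0.002656·10.3526 = 0.2149  (JPMorgan)
  w_6 = 0.077103·0.8098 + 0.002656·11.8376 = 0.0939  (Pfizer)
Σw_i=1.0000  μᵀw=0.1100
σ²=wᵀΣw=λ₁·μ_p+λ₂ = 0.077103·0.110 + 0.002656 = 0.011138 ≈ 0.0111

0.1868  0.2146  0.0362  0.0226  0.2309  0.2149  0.0939


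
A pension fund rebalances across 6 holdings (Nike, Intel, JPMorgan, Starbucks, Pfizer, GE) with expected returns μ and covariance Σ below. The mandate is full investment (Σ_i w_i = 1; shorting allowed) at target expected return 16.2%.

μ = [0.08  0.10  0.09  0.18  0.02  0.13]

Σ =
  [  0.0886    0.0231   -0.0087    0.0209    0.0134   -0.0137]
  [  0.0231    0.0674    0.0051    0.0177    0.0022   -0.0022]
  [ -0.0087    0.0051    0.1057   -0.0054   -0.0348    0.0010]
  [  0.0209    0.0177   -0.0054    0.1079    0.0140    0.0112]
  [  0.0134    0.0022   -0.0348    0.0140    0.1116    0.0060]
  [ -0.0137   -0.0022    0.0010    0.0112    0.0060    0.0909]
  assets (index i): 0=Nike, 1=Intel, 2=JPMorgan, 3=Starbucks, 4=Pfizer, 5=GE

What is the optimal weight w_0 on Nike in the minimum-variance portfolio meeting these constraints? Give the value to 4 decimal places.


0.0719

x=Σ⁻¹μ = [0.6525  0.8903  0.9639  1.2823  0.1493  1.3716]
y=Σ⁻¹𝟙 = [9.2739  9.6125  13.3886  4.0021  10.7238  11.2832]
a=μᵀx=0.640080  b=𝟙ᵀx=5.309814  c=𝟙ᵀy=58.284179  D=ac−b²=9.112400
λ₁=(c·0.162−b)/D = (58.284179·0.162−5.309814)/9.112400 = 0.453473
λ₂=(a−b·0.162)/D = (0.640080−5.309814·0.162)/9.112400 = -0.024155
w* = 0.453473·x + -0.024155·y:
  w_0 = 0.453473·0.6525 + -0.024155·9.2739 = 0.0719  (Nike)
  w_1 = 0.453473·0.8903 + -0.024155·9.6125 = 0.1715  (Intel)
  w_2 = 0.453473·0.9639 + -0.024155·13.3886 = 0.1137  (JPMorgan)
  w_3 = 0.453473·1.2823 + -0.024155·4.0021 = 0.4848  (Starbucks)
  w_4 = 0.453473·0.1493 + -0.024155·10.7238 = -0.1913  (Pfizer)
  w_5 = 0.453473·1.3716 + -0.024155·11.2832 = 0.3494  (GE)
Σw_i=1.0000  μᵀw=0.1620
σ²=wᵀΣw=λ₁·μ_p+λ₂ = 0.453473·0.162 + -0.024155 = 0.049308 ≈ 0.0493


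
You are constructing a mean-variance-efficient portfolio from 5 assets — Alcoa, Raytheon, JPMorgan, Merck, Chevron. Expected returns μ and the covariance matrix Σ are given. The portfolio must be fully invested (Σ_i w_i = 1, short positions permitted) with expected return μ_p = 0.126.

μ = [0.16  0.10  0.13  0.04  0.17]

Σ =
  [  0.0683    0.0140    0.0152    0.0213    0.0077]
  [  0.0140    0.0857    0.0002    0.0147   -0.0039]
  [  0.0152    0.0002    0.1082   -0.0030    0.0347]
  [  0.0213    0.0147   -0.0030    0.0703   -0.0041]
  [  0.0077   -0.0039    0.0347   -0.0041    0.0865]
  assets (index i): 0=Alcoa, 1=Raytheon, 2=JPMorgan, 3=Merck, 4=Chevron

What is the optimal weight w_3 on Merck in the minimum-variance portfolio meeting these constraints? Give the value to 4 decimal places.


x=Σ⁻¹μ = [1.9002  0.9473  0.3924  -0.0903  1.6772]
y=Σ⁻¹𝟙 = [7.0566  9.0588  5.4337  10.9890  9.6821]
a=μᵀx=0.731284  b=𝟙ᵀx=4.826834  c=𝟙ᵀy=42.220224  D=ac−b²=7.576655
λ₁=(c·0.126−b)/D = (42.220224·0.126−4.826834)/7.576655 = 0.065057
λ₂=(a−b·0.126)/D = (0.731284−4.826834·0.126)/7.576655 = 0.016248
w* = 0.065057·x + 0.016248·y:
  w_0 = 0.065057·1.9002 + 0.016248·7.0566 = 0.2383  (Alcoa)
  w_1 = 0.065057·0.9473 + 0.016248·9.0588 = 0.2088  (Raytheon)
  w_2 = 0.065057·0.3924 + 0.016248·5.4337 = 0.1138  (JPMorgan)
  w_3 = 0.065057·-0.0903 + 0.016248·10.9890 = 0.1727  (Merck)
  w_4 = 0.065057·1.6772 + 0.016248·9.6821 = 0.2664  (Chevron)
Σw_i=1.0000  μᵀw=0.1260
σ²=wᵀΣw=λ₁·μ_p+λ₂ = 0.065057·0.126 + 0.016248 = 0.024445 ≈ 0.0244

0.1727


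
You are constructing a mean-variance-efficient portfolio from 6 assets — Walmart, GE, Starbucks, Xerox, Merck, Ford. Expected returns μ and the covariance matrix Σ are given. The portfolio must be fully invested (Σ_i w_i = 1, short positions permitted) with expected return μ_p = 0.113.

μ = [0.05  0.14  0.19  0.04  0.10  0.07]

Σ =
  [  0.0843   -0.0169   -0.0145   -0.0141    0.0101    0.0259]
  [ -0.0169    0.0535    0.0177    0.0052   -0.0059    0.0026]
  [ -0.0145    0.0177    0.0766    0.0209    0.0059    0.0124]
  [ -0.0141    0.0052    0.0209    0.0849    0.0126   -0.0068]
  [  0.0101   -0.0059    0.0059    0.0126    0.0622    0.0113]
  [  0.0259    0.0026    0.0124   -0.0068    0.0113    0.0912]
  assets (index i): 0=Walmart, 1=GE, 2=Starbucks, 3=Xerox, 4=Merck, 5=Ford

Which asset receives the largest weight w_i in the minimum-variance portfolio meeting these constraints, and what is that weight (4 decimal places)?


GE (0.3263)

g=Σ⁻¹μ = [1.2937  2.5227  2.1142  -0.2264  1.5120  -0.1635]
h=Σ⁻¹𝟙 = [16.3971  21.7802  6.8125  10.0199  12.0758  4.0120]
a=μᵀg=0.950256  b=𝟙ᵀg=7.052667  c=𝟙ᵀh=71.097384  D=ac−b²=17.820617
λ₁=(c·0.113−b)/D = (71.097384·0.113−7.052667)/17.820617 = 0.055068
λ₂=(a−b·0.113)/D = (0.950256−7.052667·0.113)/17.820617 = 0.008603
w* = 0.055068·g + 0.008603·h:
  w_0 = 0.055068·1.2937 + 0.008603·16.3971 = 0.2123  (Walmart)
  w_1 = 0.055068·2.5227 + 0.008603·21.7802 = 0.3263  (GE)
  w_2 = 0.055068·2.1142 + 0.008603·6.8125 = 0.1750  (Starbucks)
  w_3 = 0.055068·-0.2264 + 0.008603·10.0199 = 0.0737  (Xerox)
  w_4 = 0.055068·1.5120 + 0.008603·12.0758 = 0.1871  (Merck)
  w_5 = 0.055068·-0.1635 + 0.008603·4.0120 = 0.0255  (Ford)
Σw_i=1.0000  μᵀw=0.1130
σ²=wᵀΣw=λ₁·μ_p+λ₂ = 0.055068·0.113 + 0.008603 = 0.014825 ≈ 0.0148


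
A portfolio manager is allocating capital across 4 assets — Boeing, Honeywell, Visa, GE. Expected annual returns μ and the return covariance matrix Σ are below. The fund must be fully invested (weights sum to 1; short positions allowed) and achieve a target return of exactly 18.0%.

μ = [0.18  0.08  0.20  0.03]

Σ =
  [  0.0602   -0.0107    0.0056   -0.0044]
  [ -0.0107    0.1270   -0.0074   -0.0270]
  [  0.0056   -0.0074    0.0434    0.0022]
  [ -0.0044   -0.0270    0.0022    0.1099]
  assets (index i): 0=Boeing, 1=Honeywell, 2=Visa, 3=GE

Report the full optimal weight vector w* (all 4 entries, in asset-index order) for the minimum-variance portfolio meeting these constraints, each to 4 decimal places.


x=Σ⁻¹μ = [2.8462  1.2566  4.4245  0.6071]
y=Σ⁻¹𝟙 = [17.8304  13.3695  22.3792  12.6497]
a=μᵀx=1.515955  b=𝟙ᵀx=9.134353  c=𝟙ᵀy=66.228734  D=ac−b²=16.963384
λ₁=(c·0.180−b)/D = (66.228734·0.180−9.134353)/16.963384 = 0.164284
λ₂=(a−b·0.180)/D = (1.515955−9.134353·0.180)/16.963384 = -0.007559
w* = 0.164284·x + -0.007559·y:
  w_0 = 0.164284·2.8462 + -0.007559·17.8304 = 0.3328  (Boeing)
  w_1 = 0.164284·1.2566 + -0.007559·13.3695 = 0.1054  (Honeywell)
  w_2 = 0.164284·4.4245 + -0.007559·22.3792 = 0.5577  (Visa)
  w_3 = 0.164284·0.6071 + -0.007559·12.6497 = 0.0041  (GE)
Σw_i=1.0000  μᵀw=0.1800
σ²=wᵀΣw=λ₁·μ_p+λ₂ = 0.164284·0.180 + -0.007559 = 0.022012 ≈ 0.0220

0.3328  0.1054  0.5577  0.0041


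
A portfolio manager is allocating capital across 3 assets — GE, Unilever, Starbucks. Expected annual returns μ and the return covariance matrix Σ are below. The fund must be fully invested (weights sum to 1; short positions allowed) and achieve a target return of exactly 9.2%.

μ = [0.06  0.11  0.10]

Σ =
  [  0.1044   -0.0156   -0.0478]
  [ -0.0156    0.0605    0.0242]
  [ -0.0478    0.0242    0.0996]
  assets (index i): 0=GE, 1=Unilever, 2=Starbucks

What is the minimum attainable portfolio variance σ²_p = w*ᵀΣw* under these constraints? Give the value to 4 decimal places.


0.0215

x=Σ⁻¹μ = [1.4075  1.6718  1.2733]
y=Σ⁻¹𝟙 = [18.9132  15.2401  15.4141]
a=μᵀx=0.395678  b=𝟙ᵀx=4.352608  c=𝟙ᵀy=49.567348  D=ac−b²=0.667524
λ₁=(c·0.092−b)/D = (49.567348·0.092−4.352608)/0.667524 = 0.310982
λ₂=(a−b·0.092)/D = (0.395678−4.352608·0.092)/0.667524 = -0.007133
w* = 0.310982·x + -0.007133·y:
  w_0 = 0.310982·1.4075 + -0.007133·18.9132 = 0.3028  (GE)
  w_1 = 0.310982·1.6718 + -0.007133·15.2401 = 0.4112  (Unilever)
  w_2 = 0.310982·1.2733 + -0.007133·15.4141 = 0.2860  (Starbucks)
Σw_i=1.0000  μᵀw=0.0920
σ²=wᵀΣw=λ₁·μ_p+λ₂ = 0.310982·0.092 + -0.007133 = 0.021477 ≈ 0.0215


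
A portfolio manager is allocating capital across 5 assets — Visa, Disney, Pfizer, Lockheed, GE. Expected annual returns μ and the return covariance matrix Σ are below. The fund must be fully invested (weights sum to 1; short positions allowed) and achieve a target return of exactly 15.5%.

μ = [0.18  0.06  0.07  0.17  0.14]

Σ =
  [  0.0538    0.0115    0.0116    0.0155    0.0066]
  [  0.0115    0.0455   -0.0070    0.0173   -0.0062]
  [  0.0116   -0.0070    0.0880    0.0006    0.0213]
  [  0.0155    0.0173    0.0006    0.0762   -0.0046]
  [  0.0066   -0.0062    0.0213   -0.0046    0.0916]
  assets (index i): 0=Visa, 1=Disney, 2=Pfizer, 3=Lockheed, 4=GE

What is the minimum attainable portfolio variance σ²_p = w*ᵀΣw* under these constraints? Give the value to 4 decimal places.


u=Σ⁻¹μ = [2.6014  0.2107  0.1148  1.7385  1.4158]
v=Σ⁻¹𝟙 = [9.0608  19.6675  9.3121  7.3333  9.7983]
a=μᵀu=0.982692  b=𝟙ᵀu=6.081250  c=𝟙ᵀv=55.171882  D=ac−b²=17.235393
λ₁=(c·0.155−b)/D = (55.171882·0.155−6.081250)/17.235393 = 0.143332
λ₂=(a−b·0.155)/D = (0.982692−6.081250·0.155)/17.235393 = 0.002327
w* = 0.143332·u + 0.002327·v:
  w_0 = 0.143332·2.6014 + 0.002327·9.0608 = 0.3939  (Visa)
  w_1 = 0.143332·0.2107 + 0.002327·19.6675 = 0.0760  (Disney)
  w_2 = 0.143332·0.1148 + 0.002327·9.3121 = 0.0381  (Pfizer)
  w_3 = 0.143332·1.7385 + 0.002327·7.3333 = 0.2663  (Lockheed)
  w_4 = 0.143332·1.4158 + 0.002327·9.7983 = 0.2257  (GE)
Σw_i=1.0000  μᵀw=0.1550
σ²=wᵀΣw=λ₁·μ_p+λ₂ = 0.143332·0.155 + 0.002327 = 0.024543 ≈ 0.0245

0.0245


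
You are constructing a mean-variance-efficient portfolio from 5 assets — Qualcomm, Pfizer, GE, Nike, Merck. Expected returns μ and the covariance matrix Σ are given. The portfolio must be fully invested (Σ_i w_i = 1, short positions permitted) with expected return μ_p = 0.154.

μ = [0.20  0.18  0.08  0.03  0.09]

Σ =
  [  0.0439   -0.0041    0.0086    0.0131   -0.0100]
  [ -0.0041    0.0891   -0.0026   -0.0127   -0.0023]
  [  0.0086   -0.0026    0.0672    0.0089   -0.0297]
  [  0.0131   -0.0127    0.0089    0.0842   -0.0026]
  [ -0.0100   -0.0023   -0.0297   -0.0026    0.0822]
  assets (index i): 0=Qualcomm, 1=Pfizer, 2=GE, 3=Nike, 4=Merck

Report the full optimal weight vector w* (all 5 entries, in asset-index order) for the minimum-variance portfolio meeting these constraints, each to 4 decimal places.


u=Σ⁻¹μ = [5.0362  2.3376  1.7155  -0.1823  2.3871]
v=Σ⁻¹𝟙 = [22.5528  14.7876  21.7419  9.0245  23.4640]
a=μᵀu=1.774626  b=𝟙ᵀu=11.294165  c=𝟙ᵀv=91.570733  D=ac−b²=34.945660
λ₁=(c·0.154−b)/D = (91.570733·0.154−11.294165)/34.945660 = 0.080346
λ₂=(a−b·0.154)/D = (1.774626−11.294165·0.154)/34.945660 = 0.001011
w* = 0.080346·u + 0.001011·v:
  w_0 = 0.080346·5.0362 + 0.001011·22.5528 = 0.4274  (Qualcomm)
  w_1 = 0.080346·2.3376 + 0.001011·14.7876 = 0.2028  (Pfizer)
  w_2 = 0.080346·1.7155 + 0.001011·21.7419 = 0.1598  (GE)
  w_3 = 0.080346·-0.1823 + 0.001011·9.0245 = -0.0055  (Nike)
  w_4 = 0.080346·2.3871 + 0.001011·23.4640 = 0.2155  (Merck)
Σw_i=1.0000  μᵀw=0.1540
σ²=wᵀΣw=λ₁·μ_p+λ₂ = 0.080346·0.154 + 0.001011 = 0.013384 ≈ 0.0134

0.4274  0.2028  0.1598  -0.0055  0.2155


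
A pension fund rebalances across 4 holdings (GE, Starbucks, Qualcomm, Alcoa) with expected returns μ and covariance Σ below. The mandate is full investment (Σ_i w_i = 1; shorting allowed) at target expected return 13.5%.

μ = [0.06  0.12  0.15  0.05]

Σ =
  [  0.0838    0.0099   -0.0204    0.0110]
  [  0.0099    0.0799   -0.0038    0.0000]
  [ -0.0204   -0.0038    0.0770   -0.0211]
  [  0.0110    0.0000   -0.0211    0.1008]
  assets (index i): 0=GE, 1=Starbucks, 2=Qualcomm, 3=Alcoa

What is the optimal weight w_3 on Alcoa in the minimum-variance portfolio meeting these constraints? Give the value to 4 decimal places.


u=Σ⁻¹μ = [1.0396  1.4943  2.5482  0.9160]
v=Σ⁻¹𝟙 = [13.9198  11.7777  20.7485  12.7448]
a=μᵀu=0.669717  b=𝟙ᵀu=5.998025  c=𝟙ᵀv=59.190770  D=ac−b²=3.664745
λ₁=(c·0.135−b)/D = (59.190770·0.135−5.998025)/3.664745 = 0.543757
λ₂=(a−b·0.135)/D = (0.669717−5.998025·0.135)/3.664745 = -0.038206
w* = 0.543757·u + -0.038206·v:
  w_0 = 0.543757·1.0396 + -0.038206·13.9198 = 0.0334  (GE)
  w_1 = 0.543757·1.4943 + -0.038206·11.7777 = 0.3625  (Starbucks)
  w_2 = 0.543757·2.5482 + -0.038206·20.7485 = 0.5929  (Qualcomm)
  w_3 = 0.543757·0.9160 + -0.038206·12.7448 = 0.0111  (Alcoa)
Σw_i=1.0000  μᵀw=0.1350
σ²=wᵀΣw=λ₁·μ_p+λ₂ = 0.543757·0.135 + -0.038206 = 0.035201 ≈ 0.0352

0.0111


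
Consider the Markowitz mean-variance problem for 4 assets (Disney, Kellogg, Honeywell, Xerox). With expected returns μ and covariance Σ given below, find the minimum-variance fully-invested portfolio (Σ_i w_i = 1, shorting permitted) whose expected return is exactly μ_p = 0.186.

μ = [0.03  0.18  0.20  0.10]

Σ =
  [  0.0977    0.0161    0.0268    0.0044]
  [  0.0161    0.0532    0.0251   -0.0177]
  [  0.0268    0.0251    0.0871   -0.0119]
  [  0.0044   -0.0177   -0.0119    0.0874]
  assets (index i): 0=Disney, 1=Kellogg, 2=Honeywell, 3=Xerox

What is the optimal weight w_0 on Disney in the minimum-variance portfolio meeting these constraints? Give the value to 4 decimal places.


-0.1708

g=Σ⁻¹μ = [-0.8726  3.4875  1.8530  2.1467]
h=Σ⁻¹𝟙 = [4.4451  19.6762  6.6438  16.1072]
a=μᵀg=1.186836  b=𝟙ᵀg=6.614545  c=𝟙ᵀh=46.872301  D=ac−b²=11.877532
λ₁=(c·0.186−b)/D = (46.872301·0.186−6.614545)/11.877532 = 0.177116
λ₂=(a−b·0.186)/D = (1.186836−6.614545·0.186)/11.877532 = -0.003660
w* = 0.177116·g + -0.003660·h:
  w_0 = 0.177116·-0.8726 + -0.003660·4.4451 = -0.1708  (Disney)
  w_1 = 0.177116·3.4875 + -0.003660·19.6762 = 0.5457  (Kellogg)
  w_2 = 0.177116·1.8530 + -0.003660·6.6438 = 0.3039  (Honeywell)
  w_3 = 0.177116·2.1467 + -0.003660·16.1072 = 0.3213  (Xerox)
Σw_i=1.0000  μᵀw=0.1860
σ²=wᵀΣw=λ₁·μ_p+λ₂ = 0.177116·0.186 + -0.003660 = 0.029284 ≈ 0.0293
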